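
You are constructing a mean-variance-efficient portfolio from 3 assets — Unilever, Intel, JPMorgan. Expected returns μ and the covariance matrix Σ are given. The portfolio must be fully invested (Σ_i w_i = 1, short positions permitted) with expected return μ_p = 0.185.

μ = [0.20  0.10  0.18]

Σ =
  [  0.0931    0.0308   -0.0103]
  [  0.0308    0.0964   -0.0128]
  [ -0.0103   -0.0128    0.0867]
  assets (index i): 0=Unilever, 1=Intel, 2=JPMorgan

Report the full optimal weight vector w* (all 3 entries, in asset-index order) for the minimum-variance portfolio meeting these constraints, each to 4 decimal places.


u=Σ⁻¹μ = [2.2000  0.6577  2.4346]
v=Σ⁻¹𝟙 = [9.2175  9.2874  14.0002]
a=μᵀu=0.943994  b=𝟙ᵀu=5.292281  c=𝟙ᵀv=32.505114  D=ac−b²=2.676385
λ₁=(c·0.185−b)/D = (32.505114·0.185−5.292281)/2.676385 = 0.269455
λ₂=(a−b·0.185)/D = (0.943994−5.292281·0.185)/2.676385 = -0.013107
w* = 0.269455·u + -0.013107·v:
  w_0 = 0.269455·2.2000 + -0.013107·9.2175 = 0.4720  (Unilever)
  w_1 = 0.269455·0.6577 + -0.013107·9.2874 = 0.0555  (Intel)
  w_2 = 0.269455·2.4346 + -0.013107·14.0002 = 0.4725  (JPMorgan)
Σw_i=1.0000  μᵀw=0.1850
σ²=wᵀΣw=λ₁·μ_p+λ₂ = 0.269455·0.185 + -0.013107 = 0.036743 ≈ 0.0367

0.4720  0.0555  0.4725


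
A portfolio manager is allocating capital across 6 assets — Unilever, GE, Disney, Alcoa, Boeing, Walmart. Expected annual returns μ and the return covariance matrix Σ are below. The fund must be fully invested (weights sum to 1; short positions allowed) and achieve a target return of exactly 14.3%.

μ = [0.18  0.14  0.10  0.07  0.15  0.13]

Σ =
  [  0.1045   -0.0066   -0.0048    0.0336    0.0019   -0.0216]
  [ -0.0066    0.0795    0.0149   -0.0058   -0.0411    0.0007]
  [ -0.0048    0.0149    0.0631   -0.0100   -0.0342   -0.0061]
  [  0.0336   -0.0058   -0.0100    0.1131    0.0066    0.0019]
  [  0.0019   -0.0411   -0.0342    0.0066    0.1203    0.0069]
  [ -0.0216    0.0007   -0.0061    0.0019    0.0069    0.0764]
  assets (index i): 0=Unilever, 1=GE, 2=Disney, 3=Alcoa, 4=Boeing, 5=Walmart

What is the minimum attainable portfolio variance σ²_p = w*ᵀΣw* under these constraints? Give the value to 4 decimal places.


0.0111

p=Σ⁻¹μ = [2.4386  2.8975  2.8871  0.0911  2.8803  2.3326]
q=Σ⁻¹𝟙 = [12.8731  19.9762  26.2117  6.8521  21.0596  16.5659]
a=μᵀp=1.874964  b=𝟙ᵀp=13.527151  c=𝟙ᵀq=103.538618  D=ac−b²=11.147316
λ₁=(c·0.143−b)/D = (103.538618·0.143−13.527151)/11.147316 = 0.114725
λ₂=(a−b·0.143)/D = (1.874964−13.527151·0.143)/11.147316 = -0.005330
w* = 0.114725·p + -0.005330·q:
  w_0 = 0.114725·2.4386 + -0.005330·12.8731 = 0.2111  (Unilever)
  w_1 = 0.114725·2.8975 + -0.005330·19.9762 = 0.2259  (GE)
  w_2 = 0.114725·2.8871 + -0.005330·26.2117 = 0.1915  (Disney)
  w_3 = 0.114725·0.0911 + -0.005330·6.8521 = -0.0261  (Alcoa)
  w_4 = 0.114725·2.8803 + -0.005330·21.0596 = 0.2182  (Boeing)
  w_5 = 0.114725·2.3326 + -0.005330·16.5659 = 0.1793  (Walmart)
Σw_i=1.0000  μᵀw=0.1430
σ²=wᵀΣw=λ₁·μ_p+λ₂ = 0.114725·0.143 + -0.005330 = 0.011075 ≈ 0.0111


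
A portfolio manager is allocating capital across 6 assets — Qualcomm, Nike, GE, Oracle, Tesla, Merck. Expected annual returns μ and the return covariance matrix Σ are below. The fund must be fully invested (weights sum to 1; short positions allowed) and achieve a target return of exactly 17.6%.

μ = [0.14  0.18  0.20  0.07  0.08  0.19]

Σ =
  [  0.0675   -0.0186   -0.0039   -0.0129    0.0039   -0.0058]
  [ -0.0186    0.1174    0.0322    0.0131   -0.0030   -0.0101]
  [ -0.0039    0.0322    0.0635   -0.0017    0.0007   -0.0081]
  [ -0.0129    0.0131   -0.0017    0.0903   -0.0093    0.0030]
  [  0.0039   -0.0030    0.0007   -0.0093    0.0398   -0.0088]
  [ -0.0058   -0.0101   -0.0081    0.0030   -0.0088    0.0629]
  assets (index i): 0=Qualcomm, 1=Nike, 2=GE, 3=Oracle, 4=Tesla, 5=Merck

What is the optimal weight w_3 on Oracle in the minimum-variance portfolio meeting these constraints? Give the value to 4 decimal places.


-0.0061

g=Σ⁻¹μ = [3.0927  1.4715  3.1427  1.2288  3.0023  4.3083]
h=Σ⁻¹𝟙 = [21.4315  8.8096  15.8652  15.6821  32.6358  25.1500]
a=μᵀg=2.471163  b=𝟙ᵀg=16.246300  c=𝟙ᵀh=119.574237  D=ac−b²=31.545204
λ₁=(c·0.176−b)/D = (119.574237·0.176−16.246300)/31.545204 = 0.152123
λ₂=(a−b·0.176)/D = (2.471163−16.246300·0.176)/31.545204 = -0.012306
w* = 0.152123·g + -0.012306·h:
  w_0 = 0.152123·3.0927 + -0.012306·21.4315 = 0.2067  (Qualcomm)
  w_1 = 0.152123·1.4715 + -0.012306·8.8096 = 0.1154  (Nike)
  w_2 = 0.152123·3.1427 + -0.012306·15.8652 = 0.2829  (GE)
  w_3 = 0.152123·1.2288 + -0.012306·15.6821 = -0.0061  (Oracle)
  w_4 = 0.152123·3.0023 + -0.012306·32.6358 = 0.0551  (Tesla)
  w_5 = 0.152123·4.3083 + -0.012306·25.1500 = 0.3459  (Merck)
Σw_i=1.0000  μᵀw=0.1760
σ²=wᵀΣw=λ₁·μ_p+λ₂ = 0.152123·0.176 + -0.012306 = 0.014468 ≈ 0.0145


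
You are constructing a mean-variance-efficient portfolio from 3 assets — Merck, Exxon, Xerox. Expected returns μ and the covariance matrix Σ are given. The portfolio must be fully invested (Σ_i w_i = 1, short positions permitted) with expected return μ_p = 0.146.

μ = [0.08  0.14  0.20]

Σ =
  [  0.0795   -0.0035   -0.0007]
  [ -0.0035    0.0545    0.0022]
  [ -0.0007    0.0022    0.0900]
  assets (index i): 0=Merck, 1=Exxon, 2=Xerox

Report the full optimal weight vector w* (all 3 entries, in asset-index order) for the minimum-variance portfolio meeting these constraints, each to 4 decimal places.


u=Σ⁻¹μ = [1.1378  2.5543  2.1686]
v=Σ⁻¹𝟙 = [13.5002  18.7814  10.7570]
a=μᵀu=0.882361  b=𝟙ᵀu=5.860810  c=𝟙ᵀv=43.038578  D=ac−b²=3.626466
λ₁=(c·0.146−b)/D = (43.038578·0.146−5.860810)/3.626466 = 0.116593
λ₂=(a−b·0.146)/D = (0.882361−5.860810·0.146)/3.626466 = 0.007358
w* = 0.116593·u + 0.007358·v:
  w_0 = 0.116593·1.1378 + 0.007358·13.5002 = 0.2320  (Merck)
  w_1 = 0.116593·2.5543 + 0.007358·18.7814 = 0.4360  (Exxon)
  w_2 = 0.116593·2.1686 + 0.007358·10.7570 = 0.3320  (Xerox)
Σw_i=1.0000  μᵀw=0.1460
σ²=wᵀΣw=λ₁·μ_p+λ₂ = 0.116593·0.146 + 0.007358 = 0.024380 ≈ 0.0244

0.2320  0.4360  0.3320


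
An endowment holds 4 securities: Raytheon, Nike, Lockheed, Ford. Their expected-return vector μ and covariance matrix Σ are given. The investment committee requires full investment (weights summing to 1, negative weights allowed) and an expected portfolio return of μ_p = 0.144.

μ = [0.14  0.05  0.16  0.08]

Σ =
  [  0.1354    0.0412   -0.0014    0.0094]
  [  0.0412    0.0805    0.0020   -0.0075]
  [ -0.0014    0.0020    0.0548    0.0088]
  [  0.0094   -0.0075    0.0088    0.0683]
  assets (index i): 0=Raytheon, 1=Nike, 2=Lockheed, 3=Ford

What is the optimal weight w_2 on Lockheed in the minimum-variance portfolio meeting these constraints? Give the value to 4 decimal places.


x=Σ⁻¹μ = [0.9817  0.1121  2.8309  0.6838]
y=Σ⁻¹𝟙 = [3.0427  11.7305  15.7325  13.4836]
a=μᵀx=0.650682  b=𝟙ᵀx=4.608399  c=𝟙ᵀy=43.989328  D=ac−b²=7.385725
λ₁=(c·0.144−b)/D = (43.989328·0.144−4.608399)/7.385725 = 0.233703
λ₂=(a−b·0.144)/D = (0.650682−4.608399·0.144)/7.385725 = -0.001750
w* = 0.233703·x + -0.001750·y:
  w_0 = 0.233703·0.9817 + -0.001750·3.0427 = 0.2241  (Raytheon)
  w_1 = 0.233703·0.1121 + -0.001750·11.7305 = 0.0057  (Nike)
  w_2 = 0.233703·2.8309 + -0.001750·15.7325 = 0.6341  (Lockheed)
  w_3 = 0.233703·0.6838 + -0.001750·13.4836 = 0.1362  (Ford)
Σw_i=1.0000  μᵀw=0.1440
σ²=wᵀΣw=λ₁·μ_p+λ₂ = 0.233703·0.144 + -0.001750 = 0.031903 ≈ 0.0319

0.6341


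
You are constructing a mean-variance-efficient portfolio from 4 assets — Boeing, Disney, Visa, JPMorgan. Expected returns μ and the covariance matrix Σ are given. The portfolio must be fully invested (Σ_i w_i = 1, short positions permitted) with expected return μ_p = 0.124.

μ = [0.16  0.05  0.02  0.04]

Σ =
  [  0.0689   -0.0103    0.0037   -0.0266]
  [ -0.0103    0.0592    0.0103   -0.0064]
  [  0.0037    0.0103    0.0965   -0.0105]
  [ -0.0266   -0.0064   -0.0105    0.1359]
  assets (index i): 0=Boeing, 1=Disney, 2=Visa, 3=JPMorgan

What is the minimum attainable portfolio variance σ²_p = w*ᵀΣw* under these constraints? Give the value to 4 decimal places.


0.0282

g=Σ⁻¹μ = [2.8953  1.4415  0.0438  0.9323]
h=Σ⁻¹𝟙 = [22.3007  20.6947  8.7540  13.3743]
a=μᵀg=0.573488  b=𝟙ᵀg=5.312905  c=𝟙ᵀh=65.123724  D=ac−b²=9.120705
λ₁=(c·0.124−b)/D = (65.123724·0.124−5.312905)/9.120705 = 0.302875
λ₂=(a−b·0.124)/D = (0.573488−5.312905·0.124)/9.120705 = -0.009354
w* = 0.302875·g + -0.009354·h:
  w_0 = 0.302875·2.8953 + -0.009354·22.3007 = 0.6683  (Boeing)
  w_1 = 0.302875·1.4415 + -0.009354·20.6947 = 0.2430  (Disney)
  w_2 = 0.302875·0.0438 + -0.009354·8.7540 = -0.0686  (Visa)
  w_3 = 0.302875·0.9323 + -0.009354·13.3743 = 0.1573  (JPMorgan)
Σw_i=1.0000  μᵀw=0.1240
σ²=wᵀΣw=λ₁·μ_p+λ₂ = 0.302875·0.124 + -0.009354 = 0.028203 ≈ 0.0282


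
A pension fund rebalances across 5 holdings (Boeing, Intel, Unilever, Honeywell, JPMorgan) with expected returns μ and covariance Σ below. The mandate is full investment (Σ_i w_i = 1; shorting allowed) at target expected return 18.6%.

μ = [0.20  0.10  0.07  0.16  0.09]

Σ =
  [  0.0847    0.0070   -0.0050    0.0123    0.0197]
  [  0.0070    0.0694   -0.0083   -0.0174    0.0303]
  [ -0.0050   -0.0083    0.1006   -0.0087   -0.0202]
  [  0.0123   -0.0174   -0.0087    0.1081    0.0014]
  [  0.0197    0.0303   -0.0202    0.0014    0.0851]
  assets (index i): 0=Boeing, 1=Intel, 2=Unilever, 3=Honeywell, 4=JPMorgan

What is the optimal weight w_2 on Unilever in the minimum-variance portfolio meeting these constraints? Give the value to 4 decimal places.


u=Σ⁻¹μ = [2.0001  1.6724  1.1202  1.6088  0.2386]
v=Σ⁻¹𝟙 = [7.8888  14.8536  14.1428  11.7812  7.7993]
a=μᵀu=0.924547  b=𝟙ᵀu=6.640045  c=𝟙ᵀv=56.465696  D=ac−b²=8.114972
λ₁=(c·0.186−b)/D = (56.465696·0.186−6.640045)/8.114972 = 0.475981
λ₂=(a−b·0.186)/D = (0.924547−6.640045·0.186)/8.114972 = -0.038263
w* = 0.475981·u + -0.038263·v:
  w_0 = 0.475981·2.0001 + -0.038263·7.8888 = 0.6502  (Boeing)
  w_1 = 0.475981·1.6724 + -0.038263·14.8536 = 0.2277  (Intel)
  w_2 = 0.475981·1.1202 + -0.038263·14.1428 = -0.0079  (Unilever)
  w_3 = 0.475981·1.6088 + -0.038263·11.7812 = 0.3150  (Honeywell)
  w_4 = 0.475981·0.2386 + -0.038263·7.7993 = -0.1849  (JPMorgan)
Σw_i=1.0000  μᵀw=0.1860
σ²=wᵀΣw=λ₁·μ_p+λ₂ = 0.475981·0.186 + -0.038263 = 0.050270 ≈ 0.0503

-0.0079


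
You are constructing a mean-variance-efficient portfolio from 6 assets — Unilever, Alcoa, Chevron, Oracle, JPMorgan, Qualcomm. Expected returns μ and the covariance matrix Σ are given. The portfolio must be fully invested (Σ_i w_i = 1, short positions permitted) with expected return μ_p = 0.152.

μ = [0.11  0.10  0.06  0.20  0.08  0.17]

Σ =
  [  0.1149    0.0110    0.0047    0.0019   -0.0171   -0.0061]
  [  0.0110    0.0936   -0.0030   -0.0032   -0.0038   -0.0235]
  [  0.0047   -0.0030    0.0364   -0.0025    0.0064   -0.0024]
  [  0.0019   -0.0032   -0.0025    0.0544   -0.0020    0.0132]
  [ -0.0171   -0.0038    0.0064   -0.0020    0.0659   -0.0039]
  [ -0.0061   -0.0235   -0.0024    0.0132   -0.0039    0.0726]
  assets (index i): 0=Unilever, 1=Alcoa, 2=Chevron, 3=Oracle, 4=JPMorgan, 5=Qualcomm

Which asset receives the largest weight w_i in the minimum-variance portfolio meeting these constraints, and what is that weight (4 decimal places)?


Oracle (0.3780)

u=Σ⁻¹μ = [1.0413  1.8286  1.7651  3.2653  1.6697  2.5753]
v=Σ⁻¹𝟙 = [9.3666  16.4198  26.8900  16.3562  17.5454  18.7336]
a=μᵀu=1.627746  b=𝟙ᵀu=12.145300  c=𝟙ᵀv=105.311663  D=ac−b²=23.912360
λ₁=(c·0.152−b)/D = (105.311663·0.152−12.145300)/23.912360 = 0.161509
λ₂=(a−b·0.152)/D = (1.627746−12.145300·0.152)/23.912360 = -0.009131
w* = 0.161509·u + -0.009131·v:
  w_0 = 0.161509·1.0413 + -0.009131·9.3666 = 0.0827  (Unilever)
  w_1 = 0.161509·1.8286 + -0.009131·16.4198 = 0.1454  (Alcoa)
  w_2 = 0.161509·1.7651 + -0.009131·26.8900 = 0.0396  (Chevron)
  w_3 = 0.161509·3.2653 + -0.009131·16.3562 = 0.3780  (Oracle)
  w_4 = 0.161509·1.6697 + -0.009131·17.5454 = 0.1095  (JPMorgan)
  w_5 = 0.161509·2.5753 + -0.009131·18.7336 = 0.2449  (Qualcomm)
Σw_i=1.0000  μᵀw=0.1520
σ²=wᵀΣw=λ₁·μ_p+λ₂ = 0.161509·0.152 + -0.009131 = 0.015419 ≈ 0.0154


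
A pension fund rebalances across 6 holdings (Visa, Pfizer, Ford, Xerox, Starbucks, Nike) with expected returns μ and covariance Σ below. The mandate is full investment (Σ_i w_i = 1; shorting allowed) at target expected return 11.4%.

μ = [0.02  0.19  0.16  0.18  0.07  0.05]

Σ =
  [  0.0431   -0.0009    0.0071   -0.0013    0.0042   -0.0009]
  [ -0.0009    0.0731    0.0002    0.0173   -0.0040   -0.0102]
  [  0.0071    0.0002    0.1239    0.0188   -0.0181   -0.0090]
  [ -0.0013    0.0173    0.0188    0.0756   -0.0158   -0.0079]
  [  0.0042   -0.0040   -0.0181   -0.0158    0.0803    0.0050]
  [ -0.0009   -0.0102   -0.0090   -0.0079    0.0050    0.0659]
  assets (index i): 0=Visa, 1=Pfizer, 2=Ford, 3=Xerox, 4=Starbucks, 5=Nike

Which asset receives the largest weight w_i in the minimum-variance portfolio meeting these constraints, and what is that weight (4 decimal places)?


Pfizer (0.2055)

p=Σ⁻¹μ = [0.2354  2.4145  1.3068  1.9866  1.5759  1.4327]
q=Σ⁻¹𝟙 = [21.4204  14.2648  8.4256  13.4671  15.3925  19.2722]
a=μᵀp=1.212091  b=𝟙ᵀp=8.951991  c=𝟙ᵀq=92.242681  D=ac−b²=31.668404
λ₁=(c·0.114−b)/D = (92.242681·0.114−8.951991)/31.668404 = 0.049376
λ₂=(a−b·0.114)/D = (1.212091−8.951991·0.114)/31.668404 = 0.006049
w* = 0.049376·p + 0.006049·q:
  w_0 = 0.049376·0.2354 + 0.006049·21.4204 = 0.1412  (Visa)
  w_1 = 0.049376·2.4145 + 0.006049·14.2648 = 0.2055  (Pfizer)
  w_2 = 0.049376·1.3068 + 0.006049·8.4256 = 0.1155  (Ford)
  w_3 = 0.049376·1.9866 + 0.006049·13.4671 = 0.1796  (Xerox)
  w_4 = 0.049376·1.5759 + 0.006049·15.3925 = 0.1709  (Starbucks)
  w_5 = 0.049376·1.4327 + 0.006049·19.2722 = 0.1873  (Nike)
Σw_i=1.0000  μᵀw=0.1140
σ²=wᵀΣw=λ₁·μ_p+λ₂ = 0.049376·0.114 + 0.006049 = 0.011678 ≈ 0.0117


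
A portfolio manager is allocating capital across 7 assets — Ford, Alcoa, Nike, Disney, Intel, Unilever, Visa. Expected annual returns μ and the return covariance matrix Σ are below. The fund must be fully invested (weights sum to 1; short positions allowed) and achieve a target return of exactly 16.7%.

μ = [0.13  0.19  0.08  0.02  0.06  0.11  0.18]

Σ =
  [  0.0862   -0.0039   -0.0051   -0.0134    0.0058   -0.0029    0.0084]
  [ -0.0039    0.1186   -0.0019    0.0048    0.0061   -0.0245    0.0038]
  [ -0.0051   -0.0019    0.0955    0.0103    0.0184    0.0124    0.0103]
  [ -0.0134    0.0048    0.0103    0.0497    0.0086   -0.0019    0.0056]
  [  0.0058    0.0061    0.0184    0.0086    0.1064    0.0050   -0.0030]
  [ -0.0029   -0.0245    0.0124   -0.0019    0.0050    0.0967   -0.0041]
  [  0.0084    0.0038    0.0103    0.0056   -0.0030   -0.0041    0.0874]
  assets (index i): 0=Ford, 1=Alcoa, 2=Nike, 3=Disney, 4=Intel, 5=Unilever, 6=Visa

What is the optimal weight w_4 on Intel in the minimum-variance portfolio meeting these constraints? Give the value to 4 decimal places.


0.0073

x=Σ⁻¹μ = [1.5389  1.9227  0.4577  0.3534  0.2347  1.6849  1.8385]
y=Σ⁻¹𝟙 = [14.9162  10.3799  5.6765  20.6697  4.9534  13.1947  8.3524]
a=μᵀx=1.139413  b=𝟙ᵀx=8.030868  c=𝟙ᵀy=78.142898  D=ac−b²=24.542201
λ₁=(c·0.167−b)/D = (78.142898·0.167−8.030868)/24.542201 = 0.204505
λ₂=(a−b·0.167)/D = (1.139413−8.030868·0.167)/24.542201 = -0.008220
w* = 0.204505·x + -0.008220·y:
  w_0 = 0.204505·1.5389 + -0.008220·14.9162 = 0.1921  (Ford)
  w_1 = 0.204505·1.9227 + -0.008220·10.3799 = 0.3079  (Alcoa)
  w_2 = 0.204505·0.4577 + -0.008220·5.6765 = 0.0469  (Nike)
  w_3 = 0.204505·0.3534 + -0.008220·20.6697 = -0.0976  (Disney)
  w_4 = 0.204505·0.2347 + -0.008220·4.9534 = 0.0073  (Intel)
  w_5 = 0.204505·1.6849 + -0.008220·13.1947 = 0.2361  (Unilever)
  w_6 = 0.204505·1.8385 + -0.008220·8.3524 = 0.3073  (Visa)
Σw_i=1.0000  μᵀw=0.1670
σ²=wᵀΣw=λ₁·μ_p+λ₂ = 0.204505·0.167 + -0.008220 = 0.025932 ≈ 0.0259


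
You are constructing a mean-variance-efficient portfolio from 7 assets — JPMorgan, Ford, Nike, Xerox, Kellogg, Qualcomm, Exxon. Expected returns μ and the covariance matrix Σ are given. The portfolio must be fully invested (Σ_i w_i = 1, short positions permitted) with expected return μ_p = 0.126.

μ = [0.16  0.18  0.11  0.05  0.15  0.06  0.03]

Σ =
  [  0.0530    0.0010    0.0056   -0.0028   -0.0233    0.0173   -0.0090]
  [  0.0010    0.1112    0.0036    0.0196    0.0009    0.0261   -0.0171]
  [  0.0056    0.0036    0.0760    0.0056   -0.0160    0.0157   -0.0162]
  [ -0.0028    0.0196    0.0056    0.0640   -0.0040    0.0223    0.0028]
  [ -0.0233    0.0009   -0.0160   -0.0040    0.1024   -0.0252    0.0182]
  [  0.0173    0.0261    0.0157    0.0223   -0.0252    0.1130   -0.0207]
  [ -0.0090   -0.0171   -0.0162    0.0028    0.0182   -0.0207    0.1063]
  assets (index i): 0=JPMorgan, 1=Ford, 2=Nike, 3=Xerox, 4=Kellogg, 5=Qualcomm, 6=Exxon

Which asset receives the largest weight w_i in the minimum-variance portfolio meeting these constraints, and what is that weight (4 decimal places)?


JPMorgan (0.3156)

x=Σ⁻¹μ = [4.0929  1.5456  1.7333  0.5003  2.5271  -0.1049  0.6753]
y=Σ⁻¹𝟙 = [25.9576  6.7596  15.3811  12.1372  17.4638  5.0032  12.7011]
a=μᵀx=1.541777  b=𝟙ᵀx=10.969518  c=𝟙ᵀy=95.403556  D=ac−b²=26.760658
λ₁=(c·0.126−b)/D = (95.403556·0.126−10.969518)/26.760658 = 0.039286
λ₂=(a−b·0.126)/D = (1.541777−10.969518·0.126)/26.760658 = 0.005965
w* = 0.039286·x + 0.005965·y:
  w_0 = 0.039286·4.0929 + 0.005965·25.9576 = 0.3156  (JPMorgan)
  w_1 = 0.039286·1.5456 + 0.005965·6.7596 = 0.1010  (Ford)
  w_2 = 0.039286·1.7333 + 0.005965·15.3811 = 0.1598  (Nike)
  w_3 = 0.039286·0.5003 + 0.005965·12.1372 = 0.0920  (Xerox)
  w_4 = 0.039286·2.5271 + 0.005965·17.4638 = 0.2034  (Kellogg)
  w_5 = 0.039286·-0.1049 + 0.005965·5.0032 = 0.0257  (Qualcomm)
  w_6 = 0.039286·0.6753 + 0.005965·12.7011 = 0.1023  (Exxon)
Σw_i=1.0000  μᵀw=0.1260
σ²=wᵀΣw=λ₁·μ_p+λ₂ = 0.039286·0.126 + 0.005965 = 0.010915 ≈ 0.0109


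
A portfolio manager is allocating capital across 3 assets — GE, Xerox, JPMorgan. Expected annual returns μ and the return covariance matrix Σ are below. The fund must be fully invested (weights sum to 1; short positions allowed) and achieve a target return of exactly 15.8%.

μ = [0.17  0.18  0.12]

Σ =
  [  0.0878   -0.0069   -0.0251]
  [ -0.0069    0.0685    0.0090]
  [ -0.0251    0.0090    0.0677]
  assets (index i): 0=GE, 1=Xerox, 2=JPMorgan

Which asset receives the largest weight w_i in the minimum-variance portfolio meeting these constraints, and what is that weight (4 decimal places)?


GE (0.3606)

p=Σ⁻¹μ = [2.8501  2.5883  2.4851]
q=Σ⁻¹𝟙 = [18.0914  13.8406  19.6385]
a=μᵀp=1.248620  b=𝟙ᵀp=7.923484  c=𝟙ᵀq=51.570616  D=ac−b²=1.610505
λ₁=(c·0.158−b)/D = (51.570616·0.158−7.923484)/1.610505 = 0.139505
λ₂=(a−b·0.158)/D = (1.248620−7.923484·0.158)/1.610505 = -0.002043
w* = 0.139505·p + -0.002043·q:
  w_0 = 0.139505·2.8501 + -0.002043·18.0914 = 0.3606  (GE)
  w_1 = 0.139505·2.5883 + -0.002043·13.8406 = 0.3328  (Xerox)
  w_2 = 0.139505·2.4851 + -0.002043·19.6385 = 0.3066  (JPMorgan)
Σw_i=1.0000  μᵀw=0.1580
σ²=wᵀΣw=λ₁·μ_p+λ₂ = 0.139505·0.158 + -0.002043 = 0.019999 ≈ 0.0200


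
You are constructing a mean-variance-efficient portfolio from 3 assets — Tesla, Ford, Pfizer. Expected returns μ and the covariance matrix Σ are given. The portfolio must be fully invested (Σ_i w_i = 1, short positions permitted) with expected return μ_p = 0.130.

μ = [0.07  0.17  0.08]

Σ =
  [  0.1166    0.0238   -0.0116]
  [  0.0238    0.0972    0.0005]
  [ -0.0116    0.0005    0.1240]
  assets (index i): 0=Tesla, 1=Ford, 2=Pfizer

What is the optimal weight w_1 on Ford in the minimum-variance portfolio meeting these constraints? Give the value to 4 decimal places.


0.5730

x=Σ⁻¹μ = [0.3270  1.6655  0.6690]
y=Σ⁻¹𝟙 = [7.7436  8.3470  8.7553]
a=μᵀx=0.359540  b=𝟙ᵀx=2.661456  c=𝟙ᵀy=24.845819  D=ac−b²=1.849707
λ₁=(c·0.130−b)/D = (24.845819·0.130−2.661456)/1.849707 = 0.307346
λ₂=(a−b·0.130)/D = (0.359540−2.661456·0.130)/1.849707 = 0.007326
w* = 0.307346·x + 0.007326·y:
  w_0 = 0.307346·0.3270 + 0.007326·7.7436 = 0.1572  (Tesla)
  w_1 = 0.307346·1.6655 + 0.007326·8.3470 = 0.5730  (Ford)
  w_2 = 0.307346·0.6690 + 0.007326·8.7553 = 0.2698  (Pfizer)
Σw_i=1.0000  μᵀw=0.1300
σ²=wᵀΣw=λ₁·μ_p+λ₂ = 0.307346·0.130 + 0.007326 = 0.047281 ≈ 0.0473


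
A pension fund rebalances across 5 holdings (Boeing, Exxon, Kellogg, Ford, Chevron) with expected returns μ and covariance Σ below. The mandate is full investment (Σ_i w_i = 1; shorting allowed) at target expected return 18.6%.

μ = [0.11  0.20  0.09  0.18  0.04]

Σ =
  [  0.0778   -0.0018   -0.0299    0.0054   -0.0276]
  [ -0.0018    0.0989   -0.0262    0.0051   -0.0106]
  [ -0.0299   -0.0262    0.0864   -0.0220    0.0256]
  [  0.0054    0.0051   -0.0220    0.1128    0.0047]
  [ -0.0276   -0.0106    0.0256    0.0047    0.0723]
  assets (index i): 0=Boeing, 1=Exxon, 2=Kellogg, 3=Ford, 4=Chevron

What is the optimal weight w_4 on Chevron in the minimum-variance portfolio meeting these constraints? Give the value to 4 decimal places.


g=Σ⁻¹μ = [2.8522  2.8985  3.1480  1.9076  0.8284]
h=Σ⁻¹𝟙 = [28.2868  18.4546  24.3362  10.6721  18.0245]
a=μᵀg=1.553266  b=𝟙ᵀg=11.634679  c=𝟙ᵀh=99.774165  D=ac−b²=19.610081
λ₁=(c·0.186−b)/D = (99.774165·0.186−11.634679)/19.610081 = 0.353049
λ₂=(a−b·0.186)/D = (1.553266−11.634679·0.186)/19.610081 = -0.031146
w* = 0.353049·g + -0.031146·h:
  w_0 = 0.353049·2.8522 + -0.031146·28.2868 = 0.1259  (Boeing)
  w_1 = 0.353049·2.8985 + -0.031146·18.4546 = 0.4485  (Exxon)
  w_2 = 0.353049·3.1480 + -0.031146·24.3362 = 0.3534  (Kellogg)
  w_3 = 0.353049·1.9076 + -0.031146·10.6721 = 0.3411  (Ford)
  w_4 = 0.353049·0.8284 + -0.031146·18.0245 = -0.2689  (Chevron)
Σw_i=1.0000  μᵀw=0.1860
σ²=wᵀΣw=λ₁·μ_p+λ₂ = 0.353049·0.186 + -0.031146 = 0.034521 ≈ 0.0345

-0.2689


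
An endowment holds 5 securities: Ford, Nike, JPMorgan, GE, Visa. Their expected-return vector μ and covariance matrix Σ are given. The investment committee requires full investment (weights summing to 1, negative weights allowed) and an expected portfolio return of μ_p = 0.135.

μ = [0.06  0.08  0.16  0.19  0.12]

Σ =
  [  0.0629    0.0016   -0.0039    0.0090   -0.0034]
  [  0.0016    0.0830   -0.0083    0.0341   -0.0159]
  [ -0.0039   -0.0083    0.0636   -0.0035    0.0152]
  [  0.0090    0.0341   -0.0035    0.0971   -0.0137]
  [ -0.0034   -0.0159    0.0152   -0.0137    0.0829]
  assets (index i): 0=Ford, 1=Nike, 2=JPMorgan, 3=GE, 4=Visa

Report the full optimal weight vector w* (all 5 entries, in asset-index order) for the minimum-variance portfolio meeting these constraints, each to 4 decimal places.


u=Σ⁻¹μ = [0.8900  0.6792  2.4087  1.9331  1.4921]
v=Σ⁻¹𝟙 = [16.3099  13.1512  15.5798  6.6339  13.4937]
a=μᵀu=1.039470  b=𝟙ᵀu=7.403145  c=𝟙ᵀv=65.168548  D=ac−b²=12.934200
λ₁=(c·0.135−b)/D = (65.168548·0.135−7.403145)/12.934200 = 0.107823
λ₂=(a−b·0.135)/D = (1.039470−7.403145·0.135)/12.934200 = 0.003096
w* = 0.107823·u + 0.003096·v:
  w_0 = 0.107823·0.8900 + 0.003096·16.3099 = 0.1465  (Ford)
  w_1 = 0.107823·0.6792 + 0.003096·13.1512 = 0.1140  (Nike)
  w_2 = 0.107823·2.4087 + 0.003096·15.5798 = 0.3080  (JPMorgan)
  w_3 = 0.107823·1.9331 + 0.003096·6.6339 = 0.2290  (GE)
  w_4 = 0.107823·1.4921 + 0.003096·13.4937 = 0.2027  (Visa)
Σw_i=1.0000  μᵀw=0.1350
σ²=wᵀΣw=λ₁·μ_p+λ₂ = 0.107823·0.135 + 0.003096 = 0.017652 ≈ 0.0177

0.1465  0.1140  0.3080  0.2290  0.2027


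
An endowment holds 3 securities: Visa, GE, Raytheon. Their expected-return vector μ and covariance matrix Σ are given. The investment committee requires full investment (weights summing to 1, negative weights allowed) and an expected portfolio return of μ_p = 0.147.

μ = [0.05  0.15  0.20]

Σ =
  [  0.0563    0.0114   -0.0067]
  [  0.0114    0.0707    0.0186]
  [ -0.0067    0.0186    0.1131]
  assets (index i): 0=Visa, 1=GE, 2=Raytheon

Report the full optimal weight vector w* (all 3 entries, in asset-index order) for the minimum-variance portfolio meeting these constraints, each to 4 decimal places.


p=Σ⁻¹μ = [0.7502  1.5927  1.5509]
q=Σ⁻¹𝟙 = [16.8832  9.2322  8.3236]
a=μᵀp=0.586582  b=𝟙ᵀp=3.893700  c=𝟙ᵀq=34.438905  D=ac−b²=5.040326
λ₁=(c·0.147−b)/D = (34.438905·0.147−3.893700)/5.040326 = 0.231893
λ₂=(a−b·0.147)/D = (0.586582−3.893700·0.147)/5.040326 = 0.002819
w* = 0.231893·p + 0.002819·q:
  w_0 = 0.231893·0.7502 + 0.002819·16.8832 = 0.2215  (Visa)
  w_1 = 0.231893·1.5927 + 0.002819·9.2322 = 0.3954  (GE)
  w_2 = 0.231893·1.5509 + 0.002819·8.3236 = 0.3831  (Raytheon)
Σw_i=1.0000  μᵀw=0.1470
σ²=wᵀΣw=λ₁·μ_p+λ₂ = 0.231893·0.147 + 0.002819 = 0.036907 ≈ 0.0369

0.2215  0.3954  0.3831


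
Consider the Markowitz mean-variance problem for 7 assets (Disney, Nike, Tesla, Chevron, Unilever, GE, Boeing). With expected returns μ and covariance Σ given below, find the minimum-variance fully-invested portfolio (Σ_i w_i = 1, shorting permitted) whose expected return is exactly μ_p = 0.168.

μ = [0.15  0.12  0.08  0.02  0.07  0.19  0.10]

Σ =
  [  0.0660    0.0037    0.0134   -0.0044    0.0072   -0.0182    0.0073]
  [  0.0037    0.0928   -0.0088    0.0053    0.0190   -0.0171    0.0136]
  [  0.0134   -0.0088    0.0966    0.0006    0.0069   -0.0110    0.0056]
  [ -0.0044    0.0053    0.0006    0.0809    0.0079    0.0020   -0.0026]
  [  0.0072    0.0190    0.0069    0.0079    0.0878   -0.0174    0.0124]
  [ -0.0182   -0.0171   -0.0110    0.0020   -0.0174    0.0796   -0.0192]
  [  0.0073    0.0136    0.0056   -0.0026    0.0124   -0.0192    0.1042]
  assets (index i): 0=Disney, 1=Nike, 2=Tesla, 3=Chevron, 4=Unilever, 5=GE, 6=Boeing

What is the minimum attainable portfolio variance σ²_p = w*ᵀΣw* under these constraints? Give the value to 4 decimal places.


0.0197

u=Σ⁻¹μ = [2.8914  1.6679  0.9108  0.1549  0.7387  3.9640  1.1369]
v=Σ⁻¹𝟙 = [17.8471  11.6390  10.4515  11.3197  9.0466  24.6987  10.0227]
a=μᵀu=1.628379  b=𝟙ᵀu=11.464549  c=𝟙ᵀv=95.025353  D=ac−b²=23.301430
λ₁=(c·0.168−b)/D = (95.025353·0.168−11.464549)/23.301430 = 0.193109
λ₂=(a−b·0.168)/D = (1.628379−11.464549·0.168)/23.301430 = -0.012775
w* = 0.193109·u + -0.012775·v:
  w_0 = 0.193109·2.8914 + -0.012775·17.8471 = 0.3304  (Disney)
  w_1 = 0.193109·1.6679 + -0.012775·11.6390 = 0.1734  (Nike)
  w_2 = 0.193109·0.9108 + -0.012775·10.4515 = 0.0424  (Tesla)
  w_3 = 0.193109·0.1549 + -0.012775·11.3197 = -0.1147  (Chevron)
  w_4 = 0.193109·0.7387 + -0.012775·9.0466 = 0.0271  (Unilever)
  w_5 = 0.193109·3.9640 + -0.012775·24.6987 = 0.4500  (GE)
  w_6 = 0.193109·1.1369 + -0.012775·10.0227 = 0.0915  (Boeing)
Σw_i=1.0000  μᵀw=0.1680
σ²=wᵀΣw=λ₁·μ_p+λ₂ = 0.193109·0.168 + -0.012775 = 0.019668 ≈ 0.0197


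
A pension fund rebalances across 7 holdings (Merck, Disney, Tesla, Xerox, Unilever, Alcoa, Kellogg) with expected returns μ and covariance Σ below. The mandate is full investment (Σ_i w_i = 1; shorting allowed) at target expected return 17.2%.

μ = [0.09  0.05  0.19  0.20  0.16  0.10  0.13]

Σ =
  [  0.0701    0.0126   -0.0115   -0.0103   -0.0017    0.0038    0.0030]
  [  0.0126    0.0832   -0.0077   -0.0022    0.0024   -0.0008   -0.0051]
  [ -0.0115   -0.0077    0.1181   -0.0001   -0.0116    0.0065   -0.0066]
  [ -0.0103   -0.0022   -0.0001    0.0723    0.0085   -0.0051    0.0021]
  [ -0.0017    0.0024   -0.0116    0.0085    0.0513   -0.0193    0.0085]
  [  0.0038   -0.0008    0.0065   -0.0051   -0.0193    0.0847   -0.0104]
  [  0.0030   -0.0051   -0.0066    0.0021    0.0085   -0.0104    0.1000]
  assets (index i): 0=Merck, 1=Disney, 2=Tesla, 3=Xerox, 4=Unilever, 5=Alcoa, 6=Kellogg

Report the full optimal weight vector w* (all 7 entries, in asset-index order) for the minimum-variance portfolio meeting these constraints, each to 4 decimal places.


0.0961  -0.0840  0.2069  0.2913  0.3159  0.1051  0.0687

x=Σ⁻¹μ = [1.8558  0.5797  2.1545  2.7199  3.7776  2.1165  1.2580]
y=Σ⁻¹𝟙 = [15.6361  11.3051  12.7865  14.4479  25.0618  18.0878  10.3989]
a=μᵀx=2.128951  b=𝟙ᵀx=14.462052  c=𝟙ᵀy=107.724126  D=ac−b²=20.188419
λ₁=(c·0.172−b)/D = (107.724126·0.172−14.462052)/20.188419 = 0.201427
λ₂=(a−b·0.172)/D = (2.128951−14.462052·0.172)/20.188419 = -0.017759
w* = 0.201427·x + -0.017759·y:
  w_0 = 0.201427·1.8558 + -0.017759·15.6361 = 0.0961  (Merck)
  w_1 = 0.201427·0.5797 + -0.017759·11.3051 = -0.0840  (Disney)
  w_2 = 0.201427·2.1545 + -0.017759·12.7865 = 0.2069  (Tesla)
  w_3 = 0.201427·2.7199 + -0.017759·14.4479 = 0.2913  (Xerox)
  w_4 = 0.201427·3.7776 + -0.017759·25.0618 = 0.3159  (Unilever)
  w_5 = 0.201427·2.1165 + -0.017759·18.0878 = 0.1051  (Alcoa)
  w_6 = 0.201427·1.2580 + -0.017759·10.3989 = 0.0687  (Kellogg)
Σw_i=1.0000  μᵀw=0.1720
σ²=wᵀΣw=λ₁·μ_p+λ₂ = 0.201427·0.172 + -0.017759 = 0.016887 ≈ 0.0169


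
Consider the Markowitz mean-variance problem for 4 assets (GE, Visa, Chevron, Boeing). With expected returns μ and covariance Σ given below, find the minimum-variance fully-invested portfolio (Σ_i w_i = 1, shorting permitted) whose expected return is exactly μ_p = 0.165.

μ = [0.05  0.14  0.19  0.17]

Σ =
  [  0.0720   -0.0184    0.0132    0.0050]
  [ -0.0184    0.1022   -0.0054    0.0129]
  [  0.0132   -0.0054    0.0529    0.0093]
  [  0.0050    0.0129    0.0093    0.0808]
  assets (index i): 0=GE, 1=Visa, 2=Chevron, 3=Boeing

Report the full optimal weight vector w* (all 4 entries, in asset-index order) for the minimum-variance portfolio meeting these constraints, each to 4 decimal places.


x=Σ⁻¹μ = [0.3341  1.4246  3.3962  1.4650]
y=Σ⁻¹𝟙 = [13.6096  12.0568  15.3599  7.8412]
a=μᵀx=1.110461  b=𝟙ᵀx=6.619820  c=𝟙ᵀy=48.867503  D=ac−b²=10.443423
λ₁=(c·0.165−b)/D = (48.867503·0.165−6.619820)/10.443423 = 0.138204
λ₂=(a−b·0.165)/D = (1.110461−6.619820·0.165)/10.443423 = 0.001742
w* = 0.138204·x + 0.001742·y:
  w_0 = 0.138204·0.3341 + 0.001742·13.6096 = 0.0699  (GE)
  w_1 = 0.138204·1.4246 + 0.001742·12.0568 = 0.2179  (Visa)
  w_2 = 0.138204·3.3962 + 0.001742·15.3599 = 0.4961  (Chevron)
  w_3 = 0.138204·1.4650 + 0.001742·7.8412 = 0.2161  (Boeing)
Σw_i=1.0000  μᵀw=0.1650
σ²=wᵀΣw=λ₁·μ_p+λ₂ = 0.138204·0.165 + 0.001742 = 0.024545 ≈ 0.0245

0.0699  0.2179  0.4961  0.2161


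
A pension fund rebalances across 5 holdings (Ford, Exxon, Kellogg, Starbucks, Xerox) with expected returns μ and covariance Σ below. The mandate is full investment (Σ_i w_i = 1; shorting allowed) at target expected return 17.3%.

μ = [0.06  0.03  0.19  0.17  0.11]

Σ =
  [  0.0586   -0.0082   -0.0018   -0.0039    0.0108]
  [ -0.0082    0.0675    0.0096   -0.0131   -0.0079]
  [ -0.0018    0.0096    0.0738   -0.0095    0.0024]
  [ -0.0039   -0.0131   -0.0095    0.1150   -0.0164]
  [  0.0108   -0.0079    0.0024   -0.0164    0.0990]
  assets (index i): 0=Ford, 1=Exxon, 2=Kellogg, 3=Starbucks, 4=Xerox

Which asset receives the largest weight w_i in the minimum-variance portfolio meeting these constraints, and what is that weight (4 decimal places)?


Kellogg (0.5136)

p=Σ⁻¹μ = [1.1017  0.7358  2.7219  2.0121  1.3170]
q=Σ⁻¹𝟙 = [18.9858  19.4121  12.9479  14.2790  11.6304]
a=μᵀp=1.092252  b=𝟙ᵀp=7.888390  c=𝟙ᵀq=77.255224  D=ac−b²=22.155454
λ₁=(c·0.173−b)/D = (77.255224·0.173−7.888390)/22.155454 = 0.247197
λ₂=(a−b·0.173)/D = (1.092252−7.888390·0.173)/22.155454 = -0.012297
w* = 0.247197·p + -0.012297·q:
  w_0 = 0.247197·1.1017 + -0.012297·18.9858 = 0.0389  (Ford)
  w_1 = 0.247197·0.7358 + -0.012297·19.4121 = -0.0568  (Exxon)
  w_2 = 0.247197·2.7219 + -0.012297·12.9479 = 0.5136  (Kellogg)
  w_3 = 0.247197·2.0121 + -0.012297·14.2790 = 0.3218  (Starbucks)
  w_4 = 0.247197·1.3170 + -0.012297·11.6304 = 0.1825  (Xerox)
Σw_i=1.0000  μᵀw=0.1730
σ²=wᵀΣw=λ₁·μ_p+λ₂ = 0.247197·0.173 + -0.012297 = 0.030468 ≈ 0.0305


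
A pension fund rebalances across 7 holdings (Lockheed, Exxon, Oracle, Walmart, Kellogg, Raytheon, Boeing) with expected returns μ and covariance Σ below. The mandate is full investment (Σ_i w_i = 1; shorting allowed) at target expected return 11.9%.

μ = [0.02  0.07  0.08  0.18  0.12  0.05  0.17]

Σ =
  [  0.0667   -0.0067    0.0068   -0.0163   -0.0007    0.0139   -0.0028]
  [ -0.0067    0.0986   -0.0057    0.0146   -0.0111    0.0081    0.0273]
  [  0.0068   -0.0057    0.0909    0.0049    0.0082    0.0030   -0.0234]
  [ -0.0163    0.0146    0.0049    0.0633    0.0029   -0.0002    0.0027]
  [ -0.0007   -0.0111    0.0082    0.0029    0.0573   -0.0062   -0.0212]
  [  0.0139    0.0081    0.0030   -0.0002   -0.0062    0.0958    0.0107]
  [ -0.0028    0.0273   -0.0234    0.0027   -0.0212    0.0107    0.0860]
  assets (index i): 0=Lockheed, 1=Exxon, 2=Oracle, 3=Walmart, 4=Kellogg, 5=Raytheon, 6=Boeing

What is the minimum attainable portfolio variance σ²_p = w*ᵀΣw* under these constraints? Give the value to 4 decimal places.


x=Σ⁻¹μ = [0.9592  -0.0741  1.1438  2.7614  2.9010  0.2179  2.9440]
y=Σ⁻¹𝟙 = [18.1176  6.8890  11.3988  16.1673  23.8024  6.4689  17.6876]
a=μᵀx=1.462049  b=𝟙ᵀx=10.853236  c=𝟙ᵀy=100.531632  D=ac−b²=29.189445
λ₁=(c·0.119−b)/D = (100.531632·0.119−10.853236)/29.189445 = 0.038028
λ₂=(a−b·0.119)/D = (1.462049−10.853236·0.119)/29.189445 = 0.005842
w* = 0.038028·x + 0.005842·y:
  w_0 = 0.038028·0.9592 + 0.005842·18.1176 = 0.1423  (Lockheed)
  w_1 = 0.038028·-0.0741 + 0.005842·6.8890 = 0.0374  (Exxon)
  w_2 = 0.038028·1.1438 + 0.005842·11.3988 = 0.1101  (Oracle)
  w_3 = 0.038028·2.7614 + 0.005842·16.1673 = 0.1995  (Walmart)
  w_4 = 0.038028·2.9010 + 0.005842·23.8024 = 0.2494  (Kellogg)
  w_5 = 0.038028·0.2179 + 0.005842·6.4689 = 0.0461  (Raytheon)
  w_6 = 0.038028·2.9440 + 0.005842·17.6876 = 0.2153  (Boeing)
Σw_i=1.0000  μᵀw=0.1190
σ²=wᵀΣw=λ₁·μ_p+λ₂ = 0.038028·0.119 + 0.005842 = 0.010367 ≈ 0.0104

0.0104


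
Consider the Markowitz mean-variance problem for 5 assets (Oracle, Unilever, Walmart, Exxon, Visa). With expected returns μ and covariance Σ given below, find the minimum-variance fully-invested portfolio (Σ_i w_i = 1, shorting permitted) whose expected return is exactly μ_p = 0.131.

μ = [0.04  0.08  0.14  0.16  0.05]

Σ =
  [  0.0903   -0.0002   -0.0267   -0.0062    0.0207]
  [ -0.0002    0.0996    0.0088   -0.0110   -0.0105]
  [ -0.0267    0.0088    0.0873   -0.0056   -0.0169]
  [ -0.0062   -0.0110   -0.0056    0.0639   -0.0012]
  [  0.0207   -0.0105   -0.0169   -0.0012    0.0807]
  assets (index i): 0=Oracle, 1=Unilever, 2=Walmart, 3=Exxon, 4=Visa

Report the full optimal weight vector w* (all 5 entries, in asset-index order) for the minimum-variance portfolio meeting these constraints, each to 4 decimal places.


0.0740  0.0993  0.3020  0.4690  0.0559

x=Σ⁻¹μ = [1.0792  1.0454  2.2118  3.0009  0.9866]
y=Σ⁻¹𝟙 = [14.8288  12.2566  18.9083  21.1267  14.4565]
a=μᵀx=0.965936  b=𝟙ᵀx=8.323940  c=𝟙ᵀy=81.576914  D=ac−b²=9.510113
λ₁=(c·0.131−b)/D = (81.576914·0.131−8.323940)/9.510113 = 0.248434
λ₂=(a−b·0.131)/D = (0.965936−8.323940·0.131)/9.510113 = -0.013091
w* = 0.248434·x + -0.013091·y:
  w_0 = 0.248434·1.0792 + -0.013091·14.8288 = 0.0740  (Oracle)
  w_1 = 0.248434·1.0454 + -0.013091·12.2566 = 0.0993  (Unilever)
  w_2 = 0.248434·2.2118 + -0.013091·18.9083 = 0.3020  (Walmart)
  w_3 = 0.248434·3.0009 + -0.013091·21.1267 = 0.4690  (Exxon)
  w_4 = 0.248434·0.9866 + -0.013091·14.4565 = 0.0559  (Visa)
Σw_i=1.0000  μᵀw=0.1310
σ²=wᵀΣw=λ₁·μ_p+λ₂ = 0.248434·0.131 + -0.013091 = 0.019454 ≈ 0.0195


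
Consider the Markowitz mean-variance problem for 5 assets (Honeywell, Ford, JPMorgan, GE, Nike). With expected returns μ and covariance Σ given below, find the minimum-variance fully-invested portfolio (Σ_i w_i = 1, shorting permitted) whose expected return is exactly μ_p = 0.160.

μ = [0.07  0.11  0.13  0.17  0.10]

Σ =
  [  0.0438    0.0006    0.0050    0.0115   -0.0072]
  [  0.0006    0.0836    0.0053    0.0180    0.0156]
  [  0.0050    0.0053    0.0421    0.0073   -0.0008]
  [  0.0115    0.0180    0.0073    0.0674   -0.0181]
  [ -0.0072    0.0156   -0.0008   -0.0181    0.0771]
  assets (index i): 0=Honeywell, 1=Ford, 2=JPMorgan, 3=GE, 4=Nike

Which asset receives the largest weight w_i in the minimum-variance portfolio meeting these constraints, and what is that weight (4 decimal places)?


GE (0.5949)

p=Σ⁻¹μ = [0.9587  0.2325  2.5401  2.5490  1.9642]
q=Σ⁻¹𝟙 = [20.0829  4.7014  18.8996  12.6917  17.0700]
a=μᵀp=1.052645  b=𝟙ᵀp=8.244495  c=𝟙ᵀq=73.445600  D=ac−b²=9.340464
λ₁=(c·0.160−b)/D = (73.445600·0.160−8.244495)/9.340464 = 0.375442
λ₂=(a−b·0.160)/D = (1.052645−8.244495·0.160)/9.340464 = -0.028529
w* = 0.375442·p + -0.028529·q:
  w_0 = 0.375442·0.9587 + -0.028529·20.0829 = -0.2130  (Honeywell)
  w_1 = 0.375442·0.2325 + -0.028529·4.7014 = -0.0468  (Ford)
  w_2 = 0.375442·2.5401 + -0.028529·18.8996 = 0.4145  (JPMorgan)
  w_3 = 0.375442·2.5490 + -0.028529·12.6917 = 0.5949  (GE)
  w_4 = 0.375442·1.9642 + -0.028529·17.0700 = 0.2505  (Nike)
Σw_i=1.0000  μᵀw=0.1600
σ²=wᵀΣw=λ₁·μ_p+λ₂ = 0.375442·0.160 + -0.028529 = 0.031542 ≈ 0.0315


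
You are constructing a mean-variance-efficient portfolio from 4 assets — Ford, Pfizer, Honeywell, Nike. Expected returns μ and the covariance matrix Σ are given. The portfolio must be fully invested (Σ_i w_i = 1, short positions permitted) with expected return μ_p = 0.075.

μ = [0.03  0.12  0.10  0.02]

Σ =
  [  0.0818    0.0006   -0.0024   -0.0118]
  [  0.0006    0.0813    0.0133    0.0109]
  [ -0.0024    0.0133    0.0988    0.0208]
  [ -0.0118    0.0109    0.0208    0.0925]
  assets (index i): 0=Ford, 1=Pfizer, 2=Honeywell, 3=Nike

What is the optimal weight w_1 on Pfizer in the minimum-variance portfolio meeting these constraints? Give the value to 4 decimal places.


g=Σ⁻¹μ = [0.3694  1.3446  0.8587  -0.0882]
h=Σ⁻¹𝟙 = [13.7795  9.7225  7.0776  9.8314]
a=μᵀg=0.256541  b=𝟙ᵀg=2.484472  c=𝟙ᵀh=40.411043  D=ac−b²=4.194502
λ₁=(c·0.075−b)/D = (40.411043·0.075−2.484472)/4.194502 = 0.130255
λ₂=(a−b·0.075)/D = (0.256541−2.484472·0.075)/4.194502 = 0.016738
w* = 0.130255·g + 0.016738·h:
  w_0 = 0.130255·0.3694 + 0.016738·13.7795 = 0.2787  (Ford)
  w_1 = 0.130255·1.3446 + 0.016738·9.7225 = 0.3379  (Pfizer)
  w_2 = 0.130255·0.8587 + 0.016738·7.0776 = 0.2303  (Honeywell)
  w_3 = 0.130255·-0.0882 + 0.016738·9.8314 = 0.1531  (Nike)
Σw_i=1.0000  μᵀw=0.0750
σ²=wᵀΣw=λ₁·μ_p+λ₂ = 0.130255·0.075 + 0.016738 = 0.026507 ≈ 0.0265

0.3379


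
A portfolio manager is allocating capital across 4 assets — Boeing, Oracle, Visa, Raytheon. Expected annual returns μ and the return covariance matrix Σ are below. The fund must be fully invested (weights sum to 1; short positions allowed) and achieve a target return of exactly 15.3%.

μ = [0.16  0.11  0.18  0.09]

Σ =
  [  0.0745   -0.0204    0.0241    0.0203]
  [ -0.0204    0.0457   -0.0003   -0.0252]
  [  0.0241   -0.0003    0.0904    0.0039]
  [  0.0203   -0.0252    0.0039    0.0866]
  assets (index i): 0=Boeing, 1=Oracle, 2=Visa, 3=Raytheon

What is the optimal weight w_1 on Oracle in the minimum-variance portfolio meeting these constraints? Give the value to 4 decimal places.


p=Σ⁻¹μ = [2.4986  4.4659  1.2667  1.6961]
q=Σ⁻¹𝟙 = [17.4012  40.0968  5.7416  18.8776]
a=μᵀp=1.271681  b=𝟙ᵀp=9.927300  c=𝟙ᵀq=82.117136  D=ac−b²=5.875507
λ₁=(c·0.153−b)/D = (82.117136·0.153−9.927300)/5.875507 = 0.448748
λ₂=(a−b·0.153)/D = (1.271681−9.927300·0.153)/5.875507 = -0.042072
w* = 0.448748·p + -0.042072·q:
  w_0 = 0.448748·2.4986 + -0.042072·17.4012 = 0.3891  (Boeing)
  w_1 = 0.448748·4.4659 + -0.042072·40.0968 = 0.3171  (Oracle)
  w_2 = 0.448748·1.2667 + -0.042072·5.7416 = 0.3269  (Visa)
  w_3 = 0.448748·1.6961 + -0.042072·18.8776 = -0.0331  (Raytheon)
Σw_i=1.0000  μᵀw=0.1530
σ²=wᵀΣw=λ₁·μ_p+λ₂ = 0.448748·0.153 + -0.042072 = 0.026586 ≈ 0.0266

0.3171
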